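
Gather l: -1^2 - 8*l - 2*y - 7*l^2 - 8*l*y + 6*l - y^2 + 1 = -7*l^2 + l*(-8*y - 2) - y^2 - 2*y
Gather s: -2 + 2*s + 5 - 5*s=3 - 3*s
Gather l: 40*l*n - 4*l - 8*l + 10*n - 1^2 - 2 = l*(40*n - 12) + 10*n - 3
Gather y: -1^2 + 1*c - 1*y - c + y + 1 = 0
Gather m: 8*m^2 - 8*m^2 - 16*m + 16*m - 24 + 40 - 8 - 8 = 0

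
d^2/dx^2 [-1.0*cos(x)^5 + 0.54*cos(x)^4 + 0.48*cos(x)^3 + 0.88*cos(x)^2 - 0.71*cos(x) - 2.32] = 25.0*cos(x)^5 - 8.64*cos(x)^4 - 24.32*cos(x)^3 + 2.96*cos(x)^2 + 3.59*cos(x) + 1.76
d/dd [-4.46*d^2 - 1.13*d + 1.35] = -8.92*d - 1.13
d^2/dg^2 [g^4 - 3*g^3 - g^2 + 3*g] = 12*g^2 - 18*g - 2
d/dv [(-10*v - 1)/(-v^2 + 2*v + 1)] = 2*(5*v^2 - 10*v - (v - 1)*(10*v + 1) - 5)/(-v^2 + 2*v + 1)^2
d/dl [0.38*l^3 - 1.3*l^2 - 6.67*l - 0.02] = 1.14*l^2 - 2.6*l - 6.67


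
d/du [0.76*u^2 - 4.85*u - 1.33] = 1.52*u - 4.85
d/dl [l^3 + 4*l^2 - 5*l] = 3*l^2 + 8*l - 5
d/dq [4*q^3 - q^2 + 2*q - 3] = 12*q^2 - 2*q + 2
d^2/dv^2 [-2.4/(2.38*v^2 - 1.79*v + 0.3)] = (27.18912*v^2 - 20.44896*v - 2.4*(4.76*v - 1.79)*(9.52*v - 3.58) + 3.4272)/(2.38*v^2 - 1.79*v + 0.3)^3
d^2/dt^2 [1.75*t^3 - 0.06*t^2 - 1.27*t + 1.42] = 10.5*t - 0.12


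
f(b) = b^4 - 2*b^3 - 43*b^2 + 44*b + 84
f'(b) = 4*b^3 - 6*b^2 - 86*b + 44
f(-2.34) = -198.80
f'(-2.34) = 161.13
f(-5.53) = -200.88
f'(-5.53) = -340.35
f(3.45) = -216.47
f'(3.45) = -159.86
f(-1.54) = -72.81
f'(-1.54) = 147.60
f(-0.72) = 31.04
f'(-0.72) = 101.32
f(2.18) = -22.57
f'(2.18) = -130.55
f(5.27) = -399.75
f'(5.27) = 9.60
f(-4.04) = -397.32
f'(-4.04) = 29.75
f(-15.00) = 47124.00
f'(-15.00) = -13516.00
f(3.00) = -144.00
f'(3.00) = -160.00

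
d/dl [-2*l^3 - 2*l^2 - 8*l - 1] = -6*l^2 - 4*l - 8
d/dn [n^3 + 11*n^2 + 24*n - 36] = 3*n^2 + 22*n + 24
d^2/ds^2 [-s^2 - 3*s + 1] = -2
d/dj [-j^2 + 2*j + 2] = 2 - 2*j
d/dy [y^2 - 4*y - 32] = 2*y - 4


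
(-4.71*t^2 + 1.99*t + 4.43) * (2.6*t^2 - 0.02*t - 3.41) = -12.246*t^4 + 5.2682*t^3 + 27.5393*t^2 - 6.8745*t - 15.1063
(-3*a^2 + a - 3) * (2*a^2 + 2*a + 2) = -6*a^4 - 4*a^3 - 10*a^2 - 4*a - 6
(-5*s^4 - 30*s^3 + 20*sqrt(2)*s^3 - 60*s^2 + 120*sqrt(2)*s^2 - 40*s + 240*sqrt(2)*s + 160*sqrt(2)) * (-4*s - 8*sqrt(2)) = 20*s^5 - 40*sqrt(2)*s^4 + 120*s^4 - 240*sqrt(2)*s^3 - 80*s^3 - 1760*s^2 - 480*sqrt(2)*s^2 - 3840*s - 320*sqrt(2)*s - 2560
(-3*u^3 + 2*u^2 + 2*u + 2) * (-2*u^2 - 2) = 6*u^5 - 4*u^4 + 2*u^3 - 8*u^2 - 4*u - 4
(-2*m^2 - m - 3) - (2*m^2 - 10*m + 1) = -4*m^2 + 9*m - 4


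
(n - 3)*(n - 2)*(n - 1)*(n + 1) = n^4 - 5*n^3 + 5*n^2 + 5*n - 6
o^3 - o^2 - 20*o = o*(o - 5)*(o + 4)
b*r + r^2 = r*(b + r)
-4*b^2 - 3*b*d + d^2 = (-4*b + d)*(b + d)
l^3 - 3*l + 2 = (l - 1)^2*(l + 2)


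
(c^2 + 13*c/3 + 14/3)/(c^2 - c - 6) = (c + 7/3)/(c - 3)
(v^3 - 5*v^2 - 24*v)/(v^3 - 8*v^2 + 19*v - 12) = v*(v^2 - 5*v - 24)/(v^3 - 8*v^2 + 19*v - 12)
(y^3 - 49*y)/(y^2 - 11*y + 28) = y*(y + 7)/(y - 4)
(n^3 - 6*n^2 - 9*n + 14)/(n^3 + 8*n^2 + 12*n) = (n^2 - 8*n + 7)/(n*(n + 6))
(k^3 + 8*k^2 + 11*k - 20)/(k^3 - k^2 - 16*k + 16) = (k + 5)/(k - 4)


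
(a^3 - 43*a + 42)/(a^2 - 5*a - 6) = (a^2 + 6*a - 7)/(a + 1)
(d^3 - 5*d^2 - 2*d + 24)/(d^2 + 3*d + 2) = (d^2 - 7*d + 12)/(d + 1)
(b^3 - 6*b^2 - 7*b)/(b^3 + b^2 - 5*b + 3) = b*(b^2 - 6*b - 7)/(b^3 + b^2 - 5*b + 3)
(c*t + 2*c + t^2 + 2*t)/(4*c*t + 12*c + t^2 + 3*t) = (c*t + 2*c + t^2 + 2*t)/(4*c*t + 12*c + t^2 + 3*t)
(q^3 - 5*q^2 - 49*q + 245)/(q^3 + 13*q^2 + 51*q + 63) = (q^2 - 12*q + 35)/(q^2 + 6*q + 9)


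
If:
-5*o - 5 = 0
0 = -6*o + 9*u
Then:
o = -1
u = -2/3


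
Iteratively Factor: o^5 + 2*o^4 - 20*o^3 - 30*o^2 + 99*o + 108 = (o + 3)*(o^4 - o^3 - 17*o^2 + 21*o + 36) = (o - 3)*(o + 3)*(o^3 + 2*o^2 - 11*o - 12) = (o - 3)^2*(o + 3)*(o^2 + 5*o + 4) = (o - 3)^2*(o + 1)*(o + 3)*(o + 4)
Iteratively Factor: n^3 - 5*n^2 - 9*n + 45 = (n - 5)*(n^2 - 9) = (n - 5)*(n - 3)*(n + 3)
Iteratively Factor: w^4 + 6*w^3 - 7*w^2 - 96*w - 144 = (w + 3)*(w^3 + 3*w^2 - 16*w - 48) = (w + 3)^2*(w^2 - 16) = (w - 4)*(w + 3)^2*(w + 4)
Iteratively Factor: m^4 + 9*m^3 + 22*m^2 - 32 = (m + 4)*(m^3 + 5*m^2 + 2*m - 8) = (m + 4)^2*(m^2 + m - 2) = (m + 2)*(m + 4)^2*(m - 1)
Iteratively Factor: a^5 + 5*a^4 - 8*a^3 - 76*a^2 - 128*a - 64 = (a + 2)*(a^4 + 3*a^3 - 14*a^2 - 48*a - 32) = (a - 4)*(a + 2)*(a^3 + 7*a^2 + 14*a + 8) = (a - 4)*(a + 2)^2*(a^2 + 5*a + 4) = (a - 4)*(a + 1)*(a + 2)^2*(a + 4)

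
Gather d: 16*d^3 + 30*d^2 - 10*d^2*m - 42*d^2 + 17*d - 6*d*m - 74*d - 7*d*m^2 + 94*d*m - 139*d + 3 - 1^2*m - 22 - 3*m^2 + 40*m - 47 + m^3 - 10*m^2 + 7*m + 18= 16*d^3 + d^2*(-10*m - 12) + d*(-7*m^2 + 88*m - 196) + m^3 - 13*m^2 + 46*m - 48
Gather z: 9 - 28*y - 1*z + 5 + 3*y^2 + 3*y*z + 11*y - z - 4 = 3*y^2 - 17*y + z*(3*y - 2) + 10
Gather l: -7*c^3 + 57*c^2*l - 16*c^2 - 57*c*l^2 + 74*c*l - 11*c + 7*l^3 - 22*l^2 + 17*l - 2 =-7*c^3 - 16*c^2 - 11*c + 7*l^3 + l^2*(-57*c - 22) + l*(57*c^2 + 74*c + 17) - 2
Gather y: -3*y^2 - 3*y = -3*y^2 - 3*y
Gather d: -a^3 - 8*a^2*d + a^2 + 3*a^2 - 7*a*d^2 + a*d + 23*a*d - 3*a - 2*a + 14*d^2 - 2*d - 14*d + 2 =-a^3 + 4*a^2 - 5*a + d^2*(14 - 7*a) + d*(-8*a^2 + 24*a - 16) + 2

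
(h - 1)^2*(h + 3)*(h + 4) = h^4 + 5*h^3 - h^2 - 17*h + 12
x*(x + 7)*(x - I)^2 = x^4 + 7*x^3 - 2*I*x^3 - x^2 - 14*I*x^2 - 7*x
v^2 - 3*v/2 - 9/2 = (v - 3)*(v + 3/2)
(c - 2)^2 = c^2 - 4*c + 4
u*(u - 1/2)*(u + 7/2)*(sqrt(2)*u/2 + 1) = sqrt(2)*u^4/2 + u^3 + 3*sqrt(2)*u^3/2 - 7*sqrt(2)*u^2/8 + 3*u^2 - 7*u/4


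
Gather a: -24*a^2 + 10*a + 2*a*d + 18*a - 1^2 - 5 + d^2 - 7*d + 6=-24*a^2 + a*(2*d + 28) + d^2 - 7*d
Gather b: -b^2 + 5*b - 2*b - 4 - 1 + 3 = -b^2 + 3*b - 2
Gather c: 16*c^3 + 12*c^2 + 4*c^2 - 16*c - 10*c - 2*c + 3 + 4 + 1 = 16*c^3 + 16*c^2 - 28*c + 8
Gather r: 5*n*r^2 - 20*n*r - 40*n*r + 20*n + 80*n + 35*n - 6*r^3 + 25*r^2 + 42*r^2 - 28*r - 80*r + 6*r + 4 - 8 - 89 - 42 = 135*n - 6*r^3 + r^2*(5*n + 67) + r*(-60*n - 102) - 135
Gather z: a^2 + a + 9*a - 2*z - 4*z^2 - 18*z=a^2 + 10*a - 4*z^2 - 20*z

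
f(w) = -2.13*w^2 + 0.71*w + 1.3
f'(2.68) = -10.71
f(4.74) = -43.19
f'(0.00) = 0.71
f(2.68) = -12.10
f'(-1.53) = 7.23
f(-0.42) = 0.63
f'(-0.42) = 2.50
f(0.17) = 1.36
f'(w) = 0.71 - 4.26*w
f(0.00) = 1.30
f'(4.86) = -19.99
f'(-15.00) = 64.61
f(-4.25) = -40.19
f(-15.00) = -488.60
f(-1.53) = -4.77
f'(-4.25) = 18.82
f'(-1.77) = 8.25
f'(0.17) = -0.01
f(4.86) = -45.56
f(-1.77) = -6.63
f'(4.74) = -19.48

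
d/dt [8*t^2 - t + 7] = 16*t - 1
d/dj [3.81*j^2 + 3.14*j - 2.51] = 7.62*j + 3.14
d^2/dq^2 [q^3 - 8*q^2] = 6*q - 16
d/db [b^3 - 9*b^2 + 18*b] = 3*b^2 - 18*b + 18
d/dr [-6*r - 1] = -6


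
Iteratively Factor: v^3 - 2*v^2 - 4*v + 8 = (v - 2)*(v^2 - 4) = (v - 2)^2*(v + 2)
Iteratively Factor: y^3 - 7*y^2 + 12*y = (y)*(y^2 - 7*y + 12) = y*(y - 3)*(y - 4)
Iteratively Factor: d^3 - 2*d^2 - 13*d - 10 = (d + 2)*(d^2 - 4*d - 5) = (d - 5)*(d + 2)*(d + 1)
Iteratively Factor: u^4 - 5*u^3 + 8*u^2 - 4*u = (u - 1)*(u^3 - 4*u^2 + 4*u) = (u - 2)*(u - 1)*(u^2 - 2*u) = (u - 2)^2*(u - 1)*(u)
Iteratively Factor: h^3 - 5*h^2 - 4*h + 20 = (h - 2)*(h^2 - 3*h - 10) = (h - 5)*(h - 2)*(h + 2)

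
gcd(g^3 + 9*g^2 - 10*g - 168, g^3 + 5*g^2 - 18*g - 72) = g^2 + 2*g - 24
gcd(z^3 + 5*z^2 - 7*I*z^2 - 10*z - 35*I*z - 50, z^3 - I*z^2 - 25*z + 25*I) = z + 5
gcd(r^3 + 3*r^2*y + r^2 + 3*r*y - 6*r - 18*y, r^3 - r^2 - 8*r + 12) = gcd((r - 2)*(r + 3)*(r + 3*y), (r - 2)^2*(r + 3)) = r^2 + r - 6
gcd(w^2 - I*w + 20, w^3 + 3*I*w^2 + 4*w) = w + 4*I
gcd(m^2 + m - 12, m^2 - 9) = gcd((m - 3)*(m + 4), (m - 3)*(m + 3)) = m - 3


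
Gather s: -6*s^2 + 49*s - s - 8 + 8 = -6*s^2 + 48*s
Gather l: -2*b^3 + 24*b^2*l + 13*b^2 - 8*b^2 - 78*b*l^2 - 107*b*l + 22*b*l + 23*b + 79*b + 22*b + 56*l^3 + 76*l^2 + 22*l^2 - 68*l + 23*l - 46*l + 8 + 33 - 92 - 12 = -2*b^3 + 5*b^2 + 124*b + 56*l^3 + l^2*(98 - 78*b) + l*(24*b^2 - 85*b - 91) - 63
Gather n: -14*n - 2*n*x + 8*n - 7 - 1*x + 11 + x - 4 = n*(-2*x - 6)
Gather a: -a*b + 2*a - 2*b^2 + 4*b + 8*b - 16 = a*(2 - b) - 2*b^2 + 12*b - 16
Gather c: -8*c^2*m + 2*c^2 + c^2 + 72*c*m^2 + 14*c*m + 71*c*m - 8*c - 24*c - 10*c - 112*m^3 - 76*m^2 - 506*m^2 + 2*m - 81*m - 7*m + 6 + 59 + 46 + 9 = c^2*(3 - 8*m) + c*(72*m^2 + 85*m - 42) - 112*m^3 - 582*m^2 - 86*m + 120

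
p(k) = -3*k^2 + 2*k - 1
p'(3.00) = -16.00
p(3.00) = -22.00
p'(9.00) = -52.00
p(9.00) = -226.00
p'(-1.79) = 12.74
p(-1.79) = -14.19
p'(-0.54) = 5.24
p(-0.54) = -2.95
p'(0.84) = -3.04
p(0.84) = -1.44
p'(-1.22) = 9.32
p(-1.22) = -7.91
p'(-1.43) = 10.58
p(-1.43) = -9.99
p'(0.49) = -0.94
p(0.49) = -0.74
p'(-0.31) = 3.86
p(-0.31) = -1.91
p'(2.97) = -15.82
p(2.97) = -21.52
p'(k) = 2 - 6*k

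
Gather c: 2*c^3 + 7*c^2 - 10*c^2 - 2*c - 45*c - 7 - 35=2*c^3 - 3*c^2 - 47*c - 42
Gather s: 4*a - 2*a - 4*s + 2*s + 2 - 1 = 2*a - 2*s + 1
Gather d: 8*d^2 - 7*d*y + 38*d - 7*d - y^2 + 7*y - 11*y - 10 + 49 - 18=8*d^2 + d*(31 - 7*y) - y^2 - 4*y + 21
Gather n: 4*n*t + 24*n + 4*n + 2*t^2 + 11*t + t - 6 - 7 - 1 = n*(4*t + 28) + 2*t^2 + 12*t - 14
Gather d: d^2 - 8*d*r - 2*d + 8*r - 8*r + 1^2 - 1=d^2 + d*(-8*r - 2)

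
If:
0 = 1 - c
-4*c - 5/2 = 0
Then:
No Solution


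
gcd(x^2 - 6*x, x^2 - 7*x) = x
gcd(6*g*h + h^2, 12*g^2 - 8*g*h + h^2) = 1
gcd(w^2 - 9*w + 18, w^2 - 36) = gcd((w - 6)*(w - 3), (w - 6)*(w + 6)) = w - 6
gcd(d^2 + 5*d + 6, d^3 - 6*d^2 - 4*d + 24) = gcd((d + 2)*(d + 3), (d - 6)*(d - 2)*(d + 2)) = d + 2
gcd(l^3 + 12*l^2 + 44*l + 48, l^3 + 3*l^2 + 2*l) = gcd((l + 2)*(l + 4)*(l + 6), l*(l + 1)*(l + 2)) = l + 2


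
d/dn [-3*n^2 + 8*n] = 8 - 6*n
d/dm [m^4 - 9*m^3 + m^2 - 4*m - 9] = 4*m^3 - 27*m^2 + 2*m - 4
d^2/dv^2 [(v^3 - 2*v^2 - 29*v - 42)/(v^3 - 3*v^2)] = 2*(v^4 - 87*v^3 + 9*v^2 + 747*v - 1134)/(v^4*(v^3 - 9*v^2 + 27*v - 27))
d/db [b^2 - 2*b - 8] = 2*b - 2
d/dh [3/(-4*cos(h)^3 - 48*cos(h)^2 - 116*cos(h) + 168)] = 3*(3*sin(h)^2 - 24*cos(h) - 32)*sin(h)/(4*(cos(h)^3 + 12*cos(h)^2 + 29*cos(h) - 42)^2)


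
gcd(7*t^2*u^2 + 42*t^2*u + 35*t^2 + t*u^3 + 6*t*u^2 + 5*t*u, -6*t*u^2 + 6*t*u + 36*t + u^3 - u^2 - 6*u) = 1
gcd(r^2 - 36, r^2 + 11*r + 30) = r + 6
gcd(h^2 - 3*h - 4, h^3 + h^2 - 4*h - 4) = h + 1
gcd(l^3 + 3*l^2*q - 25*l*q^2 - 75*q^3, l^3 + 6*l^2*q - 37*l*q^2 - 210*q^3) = l + 5*q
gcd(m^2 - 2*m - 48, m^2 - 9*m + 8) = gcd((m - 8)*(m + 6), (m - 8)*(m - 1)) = m - 8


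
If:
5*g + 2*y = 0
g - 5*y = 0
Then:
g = 0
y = 0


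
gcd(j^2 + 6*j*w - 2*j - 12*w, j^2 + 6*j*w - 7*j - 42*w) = j + 6*w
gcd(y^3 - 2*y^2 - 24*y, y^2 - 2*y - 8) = 1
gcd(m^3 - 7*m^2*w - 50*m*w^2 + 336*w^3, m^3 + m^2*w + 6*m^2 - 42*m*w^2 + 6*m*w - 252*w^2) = -m^2 - m*w + 42*w^2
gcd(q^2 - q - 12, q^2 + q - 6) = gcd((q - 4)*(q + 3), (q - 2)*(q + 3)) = q + 3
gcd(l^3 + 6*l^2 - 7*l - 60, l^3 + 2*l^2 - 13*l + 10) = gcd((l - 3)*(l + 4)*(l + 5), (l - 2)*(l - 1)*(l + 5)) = l + 5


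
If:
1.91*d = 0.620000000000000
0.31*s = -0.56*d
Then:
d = 0.32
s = -0.59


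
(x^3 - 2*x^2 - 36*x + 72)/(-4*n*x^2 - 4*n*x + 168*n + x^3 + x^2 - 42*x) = (x^2 + 4*x - 12)/(-4*n*x - 28*n + x^2 + 7*x)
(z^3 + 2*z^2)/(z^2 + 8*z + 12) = z^2/(z + 6)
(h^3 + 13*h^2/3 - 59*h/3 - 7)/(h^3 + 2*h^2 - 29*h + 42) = (h + 1/3)/(h - 2)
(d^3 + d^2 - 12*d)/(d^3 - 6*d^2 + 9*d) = (d + 4)/(d - 3)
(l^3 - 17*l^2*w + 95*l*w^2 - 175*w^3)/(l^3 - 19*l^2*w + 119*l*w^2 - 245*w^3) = (-l + 5*w)/(-l + 7*w)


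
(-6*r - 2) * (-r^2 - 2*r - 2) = 6*r^3 + 14*r^2 + 16*r + 4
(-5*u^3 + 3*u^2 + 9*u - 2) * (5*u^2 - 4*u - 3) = -25*u^5 + 35*u^4 + 48*u^3 - 55*u^2 - 19*u + 6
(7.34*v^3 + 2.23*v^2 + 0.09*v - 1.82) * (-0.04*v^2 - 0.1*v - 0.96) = -0.2936*v^5 - 0.8232*v^4 - 7.273*v^3 - 2.077*v^2 + 0.0956*v + 1.7472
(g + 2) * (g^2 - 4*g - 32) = g^3 - 2*g^2 - 40*g - 64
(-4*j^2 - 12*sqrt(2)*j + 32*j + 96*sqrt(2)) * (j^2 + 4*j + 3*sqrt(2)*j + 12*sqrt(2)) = -4*j^4 - 24*sqrt(2)*j^3 + 16*j^3 + 56*j^2 + 96*sqrt(2)*j^2 + 288*j + 768*sqrt(2)*j + 2304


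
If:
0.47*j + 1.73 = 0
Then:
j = -3.68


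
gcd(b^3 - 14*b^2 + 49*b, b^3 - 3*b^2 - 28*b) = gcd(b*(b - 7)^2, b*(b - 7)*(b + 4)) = b^2 - 7*b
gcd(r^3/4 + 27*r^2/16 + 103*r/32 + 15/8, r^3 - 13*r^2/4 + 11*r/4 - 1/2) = 1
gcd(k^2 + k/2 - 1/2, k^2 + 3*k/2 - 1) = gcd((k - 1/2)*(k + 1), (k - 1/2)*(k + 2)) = k - 1/2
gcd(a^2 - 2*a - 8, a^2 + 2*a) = a + 2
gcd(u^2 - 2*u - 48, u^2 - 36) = u + 6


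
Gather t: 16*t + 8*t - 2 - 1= 24*t - 3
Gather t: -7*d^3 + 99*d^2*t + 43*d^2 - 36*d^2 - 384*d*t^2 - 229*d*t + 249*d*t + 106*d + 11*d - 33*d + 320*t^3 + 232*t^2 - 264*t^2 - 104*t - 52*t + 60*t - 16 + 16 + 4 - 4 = -7*d^3 + 7*d^2 + 84*d + 320*t^3 + t^2*(-384*d - 32) + t*(99*d^2 + 20*d - 96)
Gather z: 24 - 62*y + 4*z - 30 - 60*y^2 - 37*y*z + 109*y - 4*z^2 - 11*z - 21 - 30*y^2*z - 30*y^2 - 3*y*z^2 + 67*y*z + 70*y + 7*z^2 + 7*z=-90*y^2 + 117*y + z^2*(3 - 3*y) + z*(-30*y^2 + 30*y) - 27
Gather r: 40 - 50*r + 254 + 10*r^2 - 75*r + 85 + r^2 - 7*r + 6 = 11*r^2 - 132*r + 385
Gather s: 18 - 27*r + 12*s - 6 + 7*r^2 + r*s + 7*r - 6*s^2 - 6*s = 7*r^2 - 20*r - 6*s^2 + s*(r + 6) + 12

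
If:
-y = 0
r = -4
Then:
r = -4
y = 0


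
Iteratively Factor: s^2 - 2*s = (s - 2)*(s)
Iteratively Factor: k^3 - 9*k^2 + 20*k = (k - 4)*(k^2 - 5*k) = k*(k - 4)*(k - 5)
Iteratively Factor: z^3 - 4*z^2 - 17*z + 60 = (z - 3)*(z^2 - z - 20) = (z - 5)*(z - 3)*(z + 4)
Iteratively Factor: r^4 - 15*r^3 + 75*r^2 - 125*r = (r)*(r^3 - 15*r^2 + 75*r - 125) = r*(r - 5)*(r^2 - 10*r + 25) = r*(r - 5)^2*(r - 5)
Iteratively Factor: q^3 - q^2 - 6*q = (q + 2)*(q^2 - 3*q) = q*(q + 2)*(q - 3)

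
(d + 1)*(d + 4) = d^2 + 5*d + 4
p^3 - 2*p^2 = p^2*(p - 2)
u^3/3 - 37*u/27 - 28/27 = (u/3 + 1/3)*(u - 7/3)*(u + 4/3)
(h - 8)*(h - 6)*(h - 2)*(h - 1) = h^4 - 17*h^3 + 92*h^2 - 172*h + 96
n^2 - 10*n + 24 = (n - 6)*(n - 4)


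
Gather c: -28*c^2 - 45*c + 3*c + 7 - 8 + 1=-28*c^2 - 42*c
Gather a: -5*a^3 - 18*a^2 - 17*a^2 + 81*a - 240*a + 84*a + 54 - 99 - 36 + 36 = -5*a^3 - 35*a^2 - 75*a - 45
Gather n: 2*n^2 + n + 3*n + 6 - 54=2*n^2 + 4*n - 48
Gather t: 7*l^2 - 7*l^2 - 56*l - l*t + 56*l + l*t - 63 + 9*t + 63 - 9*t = 0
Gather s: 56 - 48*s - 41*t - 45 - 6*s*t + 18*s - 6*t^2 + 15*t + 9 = s*(-6*t - 30) - 6*t^2 - 26*t + 20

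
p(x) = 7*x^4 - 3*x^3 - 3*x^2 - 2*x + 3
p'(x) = 28*x^3 - 9*x^2 - 6*x - 2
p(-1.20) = 20.78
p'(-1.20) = -56.14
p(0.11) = 2.74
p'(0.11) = -2.73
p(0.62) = 0.93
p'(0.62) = -2.51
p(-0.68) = 5.41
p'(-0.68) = -10.89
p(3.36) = 740.80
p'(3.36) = 938.36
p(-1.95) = 118.95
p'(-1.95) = -232.14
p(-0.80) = 7.08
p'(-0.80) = -17.30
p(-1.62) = 59.33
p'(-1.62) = -134.94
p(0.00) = 3.00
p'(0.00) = -2.00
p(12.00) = 139515.00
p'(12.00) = 47014.00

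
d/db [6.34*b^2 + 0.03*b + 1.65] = 12.68*b + 0.03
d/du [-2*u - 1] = -2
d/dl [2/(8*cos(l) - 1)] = 16*sin(l)/(8*cos(l) - 1)^2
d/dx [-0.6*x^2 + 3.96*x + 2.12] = 3.96 - 1.2*x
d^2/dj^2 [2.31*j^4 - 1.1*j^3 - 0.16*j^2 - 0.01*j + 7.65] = 27.72*j^2 - 6.6*j - 0.32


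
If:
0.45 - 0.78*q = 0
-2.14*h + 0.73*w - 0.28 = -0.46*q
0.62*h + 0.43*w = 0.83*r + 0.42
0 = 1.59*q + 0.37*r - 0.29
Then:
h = -0.53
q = 0.58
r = -1.70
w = -1.53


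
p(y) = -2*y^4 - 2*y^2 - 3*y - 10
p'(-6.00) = 1749.00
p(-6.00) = -2656.00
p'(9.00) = -5871.00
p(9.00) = -13321.00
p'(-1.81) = 51.68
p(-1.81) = -32.59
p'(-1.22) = 16.41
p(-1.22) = -13.75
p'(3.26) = -293.21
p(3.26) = -266.93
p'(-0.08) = -2.68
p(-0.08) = -9.77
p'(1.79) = -56.04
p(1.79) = -42.31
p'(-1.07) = 11.08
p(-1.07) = -11.70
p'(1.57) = -40.24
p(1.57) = -31.79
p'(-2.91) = 205.78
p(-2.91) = -161.62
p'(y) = -8*y^3 - 4*y - 3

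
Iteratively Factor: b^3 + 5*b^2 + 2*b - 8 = (b + 4)*(b^2 + b - 2) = (b - 1)*(b + 4)*(b + 2)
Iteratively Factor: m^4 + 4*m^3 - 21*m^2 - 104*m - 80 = (m + 4)*(m^3 - 21*m - 20) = (m + 1)*(m + 4)*(m^2 - m - 20) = (m + 1)*(m + 4)^2*(m - 5)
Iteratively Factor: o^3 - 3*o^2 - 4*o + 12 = (o - 2)*(o^2 - o - 6) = (o - 2)*(o + 2)*(o - 3)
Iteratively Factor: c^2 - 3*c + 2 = (c - 2)*(c - 1)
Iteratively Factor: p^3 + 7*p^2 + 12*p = (p + 4)*(p^2 + 3*p) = (p + 3)*(p + 4)*(p)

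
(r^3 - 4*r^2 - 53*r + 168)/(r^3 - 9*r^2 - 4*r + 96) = (r^2 + 4*r - 21)/(r^2 - r - 12)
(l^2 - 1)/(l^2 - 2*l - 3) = (l - 1)/(l - 3)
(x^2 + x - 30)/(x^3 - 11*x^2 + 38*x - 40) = (x + 6)/(x^2 - 6*x + 8)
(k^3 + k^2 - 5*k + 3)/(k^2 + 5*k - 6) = (k^2 + 2*k - 3)/(k + 6)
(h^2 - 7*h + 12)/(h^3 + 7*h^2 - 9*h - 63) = (h - 4)/(h^2 + 10*h + 21)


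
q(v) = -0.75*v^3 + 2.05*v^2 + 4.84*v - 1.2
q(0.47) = 1.45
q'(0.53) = 6.38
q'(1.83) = 4.81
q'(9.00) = -140.51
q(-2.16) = 5.47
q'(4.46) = -21.63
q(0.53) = 1.83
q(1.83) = 9.93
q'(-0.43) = 2.66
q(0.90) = 4.27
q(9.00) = -338.34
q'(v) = -2.25*v^2 + 4.1*v + 4.84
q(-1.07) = -3.11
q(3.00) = 11.52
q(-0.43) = -2.84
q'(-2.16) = -14.51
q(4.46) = -5.37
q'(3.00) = -3.11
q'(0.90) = 6.71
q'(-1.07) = -2.12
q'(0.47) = 6.27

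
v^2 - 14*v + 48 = (v - 8)*(v - 6)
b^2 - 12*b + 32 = (b - 8)*(b - 4)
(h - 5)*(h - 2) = h^2 - 7*h + 10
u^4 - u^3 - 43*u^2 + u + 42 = (u - 7)*(u - 1)*(u + 1)*(u + 6)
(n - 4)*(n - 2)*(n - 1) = n^3 - 7*n^2 + 14*n - 8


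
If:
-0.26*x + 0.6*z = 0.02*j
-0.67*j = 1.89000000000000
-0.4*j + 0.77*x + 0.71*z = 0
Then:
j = -2.82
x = -0.99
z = -0.52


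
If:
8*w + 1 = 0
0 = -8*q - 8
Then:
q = -1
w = -1/8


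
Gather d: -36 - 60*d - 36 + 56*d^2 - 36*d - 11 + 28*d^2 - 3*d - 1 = 84*d^2 - 99*d - 84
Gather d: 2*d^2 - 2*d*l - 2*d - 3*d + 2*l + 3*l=2*d^2 + d*(-2*l - 5) + 5*l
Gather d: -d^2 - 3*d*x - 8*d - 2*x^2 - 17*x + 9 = -d^2 + d*(-3*x - 8) - 2*x^2 - 17*x + 9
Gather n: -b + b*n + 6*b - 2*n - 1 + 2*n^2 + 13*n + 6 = 5*b + 2*n^2 + n*(b + 11) + 5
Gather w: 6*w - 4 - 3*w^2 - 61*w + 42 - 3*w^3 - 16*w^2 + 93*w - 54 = -3*w^3 - 19*w^2 + 38*w - 16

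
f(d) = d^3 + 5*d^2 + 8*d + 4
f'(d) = 3*d^2 + 10*d + 8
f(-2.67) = -0.75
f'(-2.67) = 2.69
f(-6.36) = -101.89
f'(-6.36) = 65.75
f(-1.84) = -0.02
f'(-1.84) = -0.24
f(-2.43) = -0.26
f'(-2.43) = 1.41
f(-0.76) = 0.37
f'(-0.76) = 2.13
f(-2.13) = -0.02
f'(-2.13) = 0.31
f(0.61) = 10.97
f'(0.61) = 15.22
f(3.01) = 100.65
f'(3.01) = 65.28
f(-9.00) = -392.00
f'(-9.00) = 161.00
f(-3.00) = -2.00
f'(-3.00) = 5.00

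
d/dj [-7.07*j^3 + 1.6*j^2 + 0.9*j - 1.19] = -21.21*j^2 + 3.2*j + 0.9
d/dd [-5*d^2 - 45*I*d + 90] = -10*d - 45*I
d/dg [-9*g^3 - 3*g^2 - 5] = 3*g*(-9*g - 2)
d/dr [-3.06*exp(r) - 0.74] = -3.06*exp(r)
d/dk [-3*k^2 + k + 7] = 1 - 6*k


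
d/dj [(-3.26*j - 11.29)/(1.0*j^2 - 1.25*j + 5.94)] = (3.26*j^2 + 22.58*j - 33.4769)/(1.0*j^4 - 2.5*j^3 + 13.4425*j^2 - 14.85*j + 35.2836)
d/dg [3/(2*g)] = -3/(2*g^2)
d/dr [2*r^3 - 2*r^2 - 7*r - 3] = 6*r^2 - 4*r - 7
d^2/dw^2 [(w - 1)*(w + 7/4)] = 2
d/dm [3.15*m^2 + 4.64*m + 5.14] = 6.3*m + 4.64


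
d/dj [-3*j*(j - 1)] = 3 - 6*j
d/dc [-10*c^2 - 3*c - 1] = -20*c - 3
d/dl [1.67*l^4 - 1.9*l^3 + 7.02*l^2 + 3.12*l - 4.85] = 6.68*l^3 - 5.7*l^2 + 14.04*l + 3.12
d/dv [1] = 0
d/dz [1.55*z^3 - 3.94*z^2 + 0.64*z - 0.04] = 4.65*z^2 - 7.88*z + 0.64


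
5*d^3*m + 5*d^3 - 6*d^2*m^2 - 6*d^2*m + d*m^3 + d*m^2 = (-5*d + m)*(-d + m)*(d*m + d)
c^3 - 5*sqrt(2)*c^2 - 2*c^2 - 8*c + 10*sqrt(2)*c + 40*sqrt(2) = (c - 4)*(c + 2)*(c - 5*sqrt(2))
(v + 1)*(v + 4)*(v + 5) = v^3 + 10*v^2 + 29*v + 20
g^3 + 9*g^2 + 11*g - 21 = (g - 1)*(g + 3)*(g + 7)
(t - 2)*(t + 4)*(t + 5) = t^3 + 7*t^2 + 2*t - 40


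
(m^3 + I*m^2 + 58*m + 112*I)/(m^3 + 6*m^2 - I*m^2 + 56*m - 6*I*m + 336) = (m + 2*I)/(m + 6)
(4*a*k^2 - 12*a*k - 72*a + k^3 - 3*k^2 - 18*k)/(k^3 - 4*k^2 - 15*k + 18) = (4*a + k)/(k - 1)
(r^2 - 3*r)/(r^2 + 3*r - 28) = r*(r - 3)/(r^2 + 3*r - 28)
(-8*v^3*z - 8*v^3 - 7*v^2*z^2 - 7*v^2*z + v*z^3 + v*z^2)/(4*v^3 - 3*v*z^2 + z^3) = v*(-8*v*z - 8*v + z^2 + z)/(4*v^2 - 4*v*z + z^2)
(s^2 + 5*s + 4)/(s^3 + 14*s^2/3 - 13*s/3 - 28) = 3*(s + 1)/(3*s^2 + 2*s - 21)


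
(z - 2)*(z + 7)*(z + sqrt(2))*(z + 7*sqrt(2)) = z^4 + 5*z^3 + 8*sqrt(2)*z^3 + 40*sqrt(2)*z^2 - 112*sqrt(2)*z + 70*z - 196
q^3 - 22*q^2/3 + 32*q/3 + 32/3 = (q - 4)^2*(q + 2/3)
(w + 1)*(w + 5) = w^2 + 6*w + 5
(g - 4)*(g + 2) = g^2 - 2*g - 8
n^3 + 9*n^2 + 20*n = n*(n + 4)*(n + 5)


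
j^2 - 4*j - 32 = (j - 8)*(j + 4)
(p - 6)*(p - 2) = p^2 - 8*p + 12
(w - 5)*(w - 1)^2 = w^3 - 7*w^2 + 11*w - 5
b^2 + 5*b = b*(b + 5)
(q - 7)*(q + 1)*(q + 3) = q^3 - 3*q^2 - 25*q - 21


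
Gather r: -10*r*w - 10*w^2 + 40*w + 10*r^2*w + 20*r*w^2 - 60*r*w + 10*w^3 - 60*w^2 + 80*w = 10*r^2*w + r*(20*w^2 - 70*w) + 10*w^3 - 70*w^2 + 120*w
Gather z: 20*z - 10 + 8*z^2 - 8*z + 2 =8*z^2 + 12*z - 8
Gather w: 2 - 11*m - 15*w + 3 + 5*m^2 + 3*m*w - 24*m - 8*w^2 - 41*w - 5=5*m^2 - 35*m - 8*w^2 + w*(3*m - 56)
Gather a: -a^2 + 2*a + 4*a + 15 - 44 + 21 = -a^2 + 6*a - 8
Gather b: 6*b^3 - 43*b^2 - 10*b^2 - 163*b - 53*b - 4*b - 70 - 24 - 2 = 6*b^3 - 53*b^2 - 220*b - 96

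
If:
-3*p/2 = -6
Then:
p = 4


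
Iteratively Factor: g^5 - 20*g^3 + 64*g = (g + 4)*(g^4 - 4*g^3 - 4*g^2 + 16*g) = (g - 4)*(g + 4)*(g^3 - 4*g) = g*(g - 4)*(g + 4)*(g^2 - 4) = g*(g - 4)*(g + 2)*(g + 4)*(g - 2)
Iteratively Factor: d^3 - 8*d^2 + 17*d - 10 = (d - 1)*(d^2 - 7*d + 10) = (d - 2)*(d - 1)*(d - 5)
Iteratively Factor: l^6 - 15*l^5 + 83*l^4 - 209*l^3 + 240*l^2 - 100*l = (l - 2)*(l^5 - 13*l^4 + 57*l^3 - 95*l^2 + 50*l) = (l - 5)*(l - 2)*(l^4 - 8*l^3 + 17*l^2 - 10*l) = (l - 5)*(l - 2)*(l - 1)*(l^3 - 7*l^2 + 10*l) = (l - 5)*(l - 2)^2*(l - 1)*(l^2 - 5*l) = l*(l - 5)*(l - 2)^2*(l - 1)*(l - 5)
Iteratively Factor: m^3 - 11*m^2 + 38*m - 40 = (m - 5)*(m^2 - 6*m + 8) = (m - 5)*(m - 2)*(m - 4)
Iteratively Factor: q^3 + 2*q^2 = (q)*(q^2 + 2*q) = q^2*(q + 2)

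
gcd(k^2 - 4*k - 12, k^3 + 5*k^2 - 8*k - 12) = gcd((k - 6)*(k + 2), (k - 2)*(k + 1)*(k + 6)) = 1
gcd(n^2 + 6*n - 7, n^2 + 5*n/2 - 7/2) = n - 1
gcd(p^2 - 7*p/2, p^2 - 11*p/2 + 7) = p - 7/2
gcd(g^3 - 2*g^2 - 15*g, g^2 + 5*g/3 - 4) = g + 3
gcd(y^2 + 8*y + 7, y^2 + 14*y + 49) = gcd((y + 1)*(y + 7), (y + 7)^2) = y + 7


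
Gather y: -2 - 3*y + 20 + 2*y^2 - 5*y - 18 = 2*y^2 - 8*y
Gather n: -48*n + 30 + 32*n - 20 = 10 - 16*n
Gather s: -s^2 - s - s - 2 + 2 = -s^2 - 2*s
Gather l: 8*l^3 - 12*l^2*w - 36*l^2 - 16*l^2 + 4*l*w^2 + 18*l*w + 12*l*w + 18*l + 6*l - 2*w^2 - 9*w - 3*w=8*l^3 + l^2*(-12*w - 52) + l*(4*w^2 + 30*w + 24) - 2*w^2 - 12*w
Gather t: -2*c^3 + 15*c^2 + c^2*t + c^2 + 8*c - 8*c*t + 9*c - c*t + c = -2*c^3 + 16*c^2 + 18*c + t*(c^2 - 9*c)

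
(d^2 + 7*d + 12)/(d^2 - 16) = (d + 3)/(d - 4)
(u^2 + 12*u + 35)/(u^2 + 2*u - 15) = (u + 7)/(u - 3)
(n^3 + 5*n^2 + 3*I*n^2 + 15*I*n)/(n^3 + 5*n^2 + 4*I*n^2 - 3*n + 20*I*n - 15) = n/(n + I)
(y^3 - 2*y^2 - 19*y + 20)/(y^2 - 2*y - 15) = (y^2 + 3*y - 4)/(y + 3)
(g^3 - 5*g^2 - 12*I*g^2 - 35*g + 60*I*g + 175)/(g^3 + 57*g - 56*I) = (g^2 - 5*g*(1 + I) + 25*I)/(g^2 + 7*I*g + 8)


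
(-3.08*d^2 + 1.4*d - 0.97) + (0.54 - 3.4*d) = -3.08*d^2 - 2.0*d - 0.43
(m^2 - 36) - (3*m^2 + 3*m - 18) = -2*m^2 - 3*m - 18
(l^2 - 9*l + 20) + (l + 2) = l^2 - 8*l + 22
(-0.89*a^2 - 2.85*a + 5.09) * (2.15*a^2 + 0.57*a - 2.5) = -1.9135*a^4 - 6.6348*a^3 + 11.544*a^2 + 10.0263*a - 12.725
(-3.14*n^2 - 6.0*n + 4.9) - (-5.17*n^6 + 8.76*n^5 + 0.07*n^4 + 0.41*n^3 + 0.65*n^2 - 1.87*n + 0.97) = 5.17*n^6 - 8.76*n^5 - 0.07*n^4 - 0.41*n^3 - 3.79*n^2 - 4.13*n + 3.93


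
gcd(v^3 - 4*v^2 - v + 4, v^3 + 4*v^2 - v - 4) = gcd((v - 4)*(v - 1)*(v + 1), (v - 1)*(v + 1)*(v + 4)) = v^2 - 1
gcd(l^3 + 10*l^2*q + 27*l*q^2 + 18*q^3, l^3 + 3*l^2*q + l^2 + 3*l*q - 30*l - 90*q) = l + 3*q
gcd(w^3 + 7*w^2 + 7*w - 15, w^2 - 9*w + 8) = w - 1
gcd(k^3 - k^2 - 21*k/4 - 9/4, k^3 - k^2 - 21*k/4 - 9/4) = k^3 - k^2 - 21*k/4 - 9/4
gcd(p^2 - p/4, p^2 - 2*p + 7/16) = p - 1/4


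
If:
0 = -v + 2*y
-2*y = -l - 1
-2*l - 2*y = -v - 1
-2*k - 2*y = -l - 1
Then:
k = 0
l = 1/2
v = 3/2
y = 3/4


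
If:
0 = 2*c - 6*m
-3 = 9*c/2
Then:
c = -2/3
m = -2/9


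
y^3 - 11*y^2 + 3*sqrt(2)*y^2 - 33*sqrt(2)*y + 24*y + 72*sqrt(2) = (y - 8)*(y - 3)*(y + 3*sqrt(2))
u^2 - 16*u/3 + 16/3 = (u - 4)*(u - 4/3)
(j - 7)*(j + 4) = j^2 - 3*j - 28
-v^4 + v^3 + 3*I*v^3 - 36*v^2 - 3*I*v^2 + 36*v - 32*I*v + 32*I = (v - 8*I)*(v + 4*I)*(-I*v + 1)*(-I*v + I)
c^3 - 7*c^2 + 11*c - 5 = (c - 5)*(c - 1)^2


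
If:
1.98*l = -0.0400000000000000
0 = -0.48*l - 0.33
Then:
No Solution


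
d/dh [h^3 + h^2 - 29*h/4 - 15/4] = 3*h^2 + 2*h - 29/4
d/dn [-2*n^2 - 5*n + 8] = -4*n - 5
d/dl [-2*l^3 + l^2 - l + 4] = -6*l^2 + 2*l - 1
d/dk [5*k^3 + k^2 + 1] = k*(15*k + 2)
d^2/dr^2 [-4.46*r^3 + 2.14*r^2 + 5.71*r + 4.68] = 4.28 - 26.76*r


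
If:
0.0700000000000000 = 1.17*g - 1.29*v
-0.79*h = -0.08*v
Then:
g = 1.1025641025641*v + 0.0598290598290598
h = 0.10126582278481*v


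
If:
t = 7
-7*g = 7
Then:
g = -1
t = 7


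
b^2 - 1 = (b - 1)*(b + 1)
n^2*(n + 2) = n^3 + 2*n^2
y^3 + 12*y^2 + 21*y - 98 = (y - 2)*(y + 7)^2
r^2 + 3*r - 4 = (r - 1)*(r + 4)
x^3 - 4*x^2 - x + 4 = (x - 4)*(x - 1)*(x + 1)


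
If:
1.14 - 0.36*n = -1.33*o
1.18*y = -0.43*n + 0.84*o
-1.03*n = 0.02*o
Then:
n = 0.02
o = -0.85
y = -0.61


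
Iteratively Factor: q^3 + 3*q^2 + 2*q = (q + 2)*(q^2 + q) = q*(q + 2)*(q + 1)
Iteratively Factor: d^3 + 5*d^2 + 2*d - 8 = (d - 1)*(d^2 + 6*d + 8) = (d - 1)*(d + 2)*(d + 4)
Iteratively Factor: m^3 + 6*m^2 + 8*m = (m + 2)*(m^2 + 4*m) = m*(m + 2)*(m + 4)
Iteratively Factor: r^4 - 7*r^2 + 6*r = (r - 2)*(r^3 + 2*r^2 - 3*r) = (r - 2)*(r - 1)*(r^2 + 3*r) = (r - 2)*(r - 1)*(r + 3)*(r)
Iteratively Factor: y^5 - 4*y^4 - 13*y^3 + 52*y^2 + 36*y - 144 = (y + 2)*(y^4 - 6*y^3 - y^2 + 54*y - 72) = (y + 2)*(y + 3)*(y^3 - 9*y^2 + 26*y - 24) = (y - 4)*(y + 2)*(y + 3)*(y^2 - 5*y + 6) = (y - 4)*(y - 3)*(y + 2)*(y + 3)*(y - 2)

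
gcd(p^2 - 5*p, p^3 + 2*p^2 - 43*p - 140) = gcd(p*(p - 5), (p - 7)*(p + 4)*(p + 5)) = 1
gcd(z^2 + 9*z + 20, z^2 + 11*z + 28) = z + 4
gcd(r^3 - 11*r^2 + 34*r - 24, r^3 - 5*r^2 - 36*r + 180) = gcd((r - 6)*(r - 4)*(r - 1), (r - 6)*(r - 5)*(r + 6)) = r - 6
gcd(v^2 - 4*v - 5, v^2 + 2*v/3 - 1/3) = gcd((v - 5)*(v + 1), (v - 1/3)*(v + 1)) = v + 1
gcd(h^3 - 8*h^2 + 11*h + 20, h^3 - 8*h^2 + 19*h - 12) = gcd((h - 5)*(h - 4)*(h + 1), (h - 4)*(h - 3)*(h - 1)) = h - 4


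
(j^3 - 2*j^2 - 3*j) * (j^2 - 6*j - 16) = j^5 - 8*j^4 - 7*j^3 + 50*j^2 + 48*j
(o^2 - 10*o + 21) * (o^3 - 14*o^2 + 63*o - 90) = o^5 - 24*o^4 + 224*o^3 - 1014*o^2 + 2223*o - 1890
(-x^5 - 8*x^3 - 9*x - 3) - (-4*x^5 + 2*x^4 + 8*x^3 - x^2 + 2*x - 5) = 3*x^5 - 2*x^4 - 16*x^3 + x^2 - 11*x + 2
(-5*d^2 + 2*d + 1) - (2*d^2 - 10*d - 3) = -7*d^2 + 12*d + 4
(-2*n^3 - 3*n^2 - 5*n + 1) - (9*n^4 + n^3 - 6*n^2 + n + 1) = -9*n^4 - 3*n^3 + 3*n^2 - 6*n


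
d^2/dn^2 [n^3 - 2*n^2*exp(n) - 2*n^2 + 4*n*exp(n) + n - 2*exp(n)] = -2*n^2*exp(n) - 4*n*exp(n) + 6*n + 2*exp(n) - 4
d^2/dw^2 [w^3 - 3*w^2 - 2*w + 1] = 6*w - 6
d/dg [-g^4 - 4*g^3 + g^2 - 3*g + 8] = -4*g^3 - 12*g^2 + 2*g - 3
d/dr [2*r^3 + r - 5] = 6*r^2 + 1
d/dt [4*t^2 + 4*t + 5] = 8*t + 4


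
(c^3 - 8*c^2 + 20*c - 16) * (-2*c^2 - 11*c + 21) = -2*c^5 + 5*c^4 + 69*c^3 - 356*c^2 + 596*c - 336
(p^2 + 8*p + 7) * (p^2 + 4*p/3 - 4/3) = p^4 + 28*p^3/3 + 49*p^2/3 - 4*p/3 - 28/3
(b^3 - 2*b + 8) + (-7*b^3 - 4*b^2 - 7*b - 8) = -6*b^3 - 4*b^2 - 9*b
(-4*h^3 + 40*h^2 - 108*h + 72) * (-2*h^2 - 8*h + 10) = 8*h^5 - 48*h^4 - 144*h^3 + 1120*h^2 - 1656*h + 720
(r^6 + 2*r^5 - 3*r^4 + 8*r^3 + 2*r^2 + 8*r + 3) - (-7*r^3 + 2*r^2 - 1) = r^6 + 2*r^5 - 3*r^4 + 15*r^3 + 8*r + 4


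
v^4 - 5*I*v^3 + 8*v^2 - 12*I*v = v*(v - 6*I)*(v - I)*(v + 2*I)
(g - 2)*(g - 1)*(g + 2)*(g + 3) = g^4 + 2*g^3 - 7*g^2 - 8*g + 12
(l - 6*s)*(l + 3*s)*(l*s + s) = l^3*s - 3*l^2*s^2 + l^2*s - 18*l*s^3 - 3*l*s^2 - 18*s^3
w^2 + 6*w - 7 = (w - 1)*(w + 7)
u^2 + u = u*(u + 1)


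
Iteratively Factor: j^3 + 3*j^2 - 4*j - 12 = (j + 3)*(j^2 - 4) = (j + 2)*(j + 3)*(j - 2)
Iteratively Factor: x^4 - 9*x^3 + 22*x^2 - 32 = (x + 1)*(x^3 - 10*x^2 + 32*x - 32) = (x - 4)*(x + 1)*(x^2 - 6*x + 8) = (x - 4)^2*(x + 1)*(x - 2)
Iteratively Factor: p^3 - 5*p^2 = (p)*(p^2 - 5*p) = p^2*(p - 5)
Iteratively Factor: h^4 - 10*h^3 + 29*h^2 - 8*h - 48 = (h + 1)*(h^3 - 11*h^2 + 40*h - 48) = (h - 4)*(h + 1)*(h^2 - 7*h + 12) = (h - 4)*(h - 3)*(h + 1)*(h - 4)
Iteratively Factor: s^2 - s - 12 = (s + 3)*(s - 4)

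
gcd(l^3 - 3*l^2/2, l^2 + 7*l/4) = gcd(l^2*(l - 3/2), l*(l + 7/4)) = l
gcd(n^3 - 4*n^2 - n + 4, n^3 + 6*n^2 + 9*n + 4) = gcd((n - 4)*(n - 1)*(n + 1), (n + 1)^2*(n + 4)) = n + 1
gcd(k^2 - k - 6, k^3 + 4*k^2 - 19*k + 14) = 1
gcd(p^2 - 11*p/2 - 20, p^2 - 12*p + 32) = p - 8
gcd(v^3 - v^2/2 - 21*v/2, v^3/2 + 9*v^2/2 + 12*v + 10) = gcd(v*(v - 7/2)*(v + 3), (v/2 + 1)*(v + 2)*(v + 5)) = 1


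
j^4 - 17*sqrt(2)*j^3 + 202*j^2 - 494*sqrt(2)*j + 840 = (j - 7*sqrt(2))*(j - 5*sqrt(2))*(j - 3*sqrt(2))*(j - 2*sqrt(2))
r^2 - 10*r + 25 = (r - 5)^2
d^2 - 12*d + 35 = (d - 7)*(d - 5)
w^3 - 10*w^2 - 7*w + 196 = (w - 7)^2*(w + 4)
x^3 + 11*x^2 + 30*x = x*(x + 5)*(x + 6)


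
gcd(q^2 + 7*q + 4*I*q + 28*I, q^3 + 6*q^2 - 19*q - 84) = q + 7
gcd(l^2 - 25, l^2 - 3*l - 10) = l - 5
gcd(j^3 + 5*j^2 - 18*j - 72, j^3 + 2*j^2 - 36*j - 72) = j + 6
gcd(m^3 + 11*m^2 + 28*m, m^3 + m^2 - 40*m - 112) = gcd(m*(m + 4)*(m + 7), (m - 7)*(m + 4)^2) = m + 4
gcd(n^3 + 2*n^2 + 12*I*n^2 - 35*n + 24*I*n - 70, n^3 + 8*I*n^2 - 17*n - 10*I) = n + 5*I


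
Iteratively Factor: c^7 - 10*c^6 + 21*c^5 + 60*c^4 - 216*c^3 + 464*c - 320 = (c - 1)*(c^6 - 9*c^5 + 12*c^4 + 72*c^3 - 144*c^2 - 144*c + 320) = (c - 2)*(c - 1)*(c^5 - 7*c^4 - 2*c^3 + 68*c^2 - 8*c - 160) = (c - 4)*(c - 2)*(c - 1)*(c^4 - 3*c^3 - 14*c^2 + 12*c + 40) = (c - 4)*(c - 2)*(c - 1)*(c + 2)*(c^3 - 5*c^2 - 4*c + 20) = (c - 4)*(c - 2)^2*(c - 1)*(c + 2)*(c^2 - 3*c - 10) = (c - 4)*(c - 2)^2*(c - 1)*(c + 2)^2*(c - 5)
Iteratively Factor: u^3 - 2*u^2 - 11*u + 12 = (u - 4)*(u^2 + 2*u - 3) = (u - 4)*(u - 1)*(u + 3)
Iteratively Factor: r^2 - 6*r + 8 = (r - 2)*(r - 4)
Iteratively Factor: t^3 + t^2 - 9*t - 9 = (t - 3)*(t^2 + 4*t + 3) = (t - 3)*(t + 3)*(t + 1)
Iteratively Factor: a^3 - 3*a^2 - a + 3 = (a - 3)*(a^2 - 1) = (a - 3)*(a + 1)*(a - 1)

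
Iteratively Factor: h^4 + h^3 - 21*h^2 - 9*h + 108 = (h - 3)*(h^3 + 4*h^2 - 9*h - 36) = (h - 3)*(h + 3)*(h^2 + h - 12) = (h - 3)*(h + 3)*(h + 4)*(h - 3)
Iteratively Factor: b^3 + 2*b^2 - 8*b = (b + 4)*(b^2 - 2*b) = (b - 2)*(b + 4)*(b)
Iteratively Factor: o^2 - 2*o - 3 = (o + 1)*(o - 3)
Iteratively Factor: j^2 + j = (j)*(j + 1)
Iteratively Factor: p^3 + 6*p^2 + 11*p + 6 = (p + 2)*(p^2 + 4*p + 3) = (p + 2)*(p + 3)*(p + 1)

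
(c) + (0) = c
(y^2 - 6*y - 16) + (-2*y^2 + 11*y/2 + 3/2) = -y^2 - y/2 - 29/2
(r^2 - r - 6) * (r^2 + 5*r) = r^4 + 4*r^3 - 11*r^2 - 30*r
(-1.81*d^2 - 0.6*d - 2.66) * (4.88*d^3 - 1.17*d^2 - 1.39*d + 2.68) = -8.8328*d^5 - 0.8103*d^4 - 9.7629*d^3 - 0.9046*d^2 + 2.0894*d - 7.1288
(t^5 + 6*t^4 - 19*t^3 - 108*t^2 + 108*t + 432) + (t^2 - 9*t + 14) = t^5 + 6*t^4 - 19*t^3 - 107*t^2 + 99*t + 446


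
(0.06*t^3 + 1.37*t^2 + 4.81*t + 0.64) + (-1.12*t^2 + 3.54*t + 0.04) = 0.06*t^3 + 0.25*t^2 + 8.35*t + 0.68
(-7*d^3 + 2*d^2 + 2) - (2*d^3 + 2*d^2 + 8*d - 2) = -9*d^3 - 8*d + 4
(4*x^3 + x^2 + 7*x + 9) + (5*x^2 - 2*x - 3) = 4*x^3 + 6*x^2 + 5*x + 6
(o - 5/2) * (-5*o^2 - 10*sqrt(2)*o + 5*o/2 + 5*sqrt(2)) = -5*o^3 - 10*sqrt(2)*o^2 + 15*o^2 - 25*o/4 + 30*sqrt(2)*o - 25*sqrt(2)/2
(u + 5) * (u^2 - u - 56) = u^3 + 4*u^2 - 61*u - 280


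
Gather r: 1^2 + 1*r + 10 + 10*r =11*r + 11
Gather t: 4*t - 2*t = 2*t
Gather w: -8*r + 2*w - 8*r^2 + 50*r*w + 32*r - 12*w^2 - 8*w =-8*r^2 + 24*r - 12*w^2 + w*(50*r - 6)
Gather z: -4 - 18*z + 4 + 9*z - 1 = -9*z - 1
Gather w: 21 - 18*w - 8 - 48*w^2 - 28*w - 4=-48*w^2 - 46*w + 9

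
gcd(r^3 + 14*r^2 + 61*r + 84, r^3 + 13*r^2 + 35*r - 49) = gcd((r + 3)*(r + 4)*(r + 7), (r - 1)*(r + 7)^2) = r + 7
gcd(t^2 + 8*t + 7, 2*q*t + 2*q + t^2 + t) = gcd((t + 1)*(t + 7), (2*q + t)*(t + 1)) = t + 1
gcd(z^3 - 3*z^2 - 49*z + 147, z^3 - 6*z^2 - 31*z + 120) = z - 3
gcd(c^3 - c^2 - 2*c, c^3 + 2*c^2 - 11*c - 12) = c + 1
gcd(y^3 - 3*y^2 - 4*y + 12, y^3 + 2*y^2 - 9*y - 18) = y^2 - y - 6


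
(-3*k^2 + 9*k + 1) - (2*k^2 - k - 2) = -5*k^2 + 10*k + 3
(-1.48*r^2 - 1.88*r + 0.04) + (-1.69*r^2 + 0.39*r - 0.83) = -3.17*r^2 - 1.49*r - 0.79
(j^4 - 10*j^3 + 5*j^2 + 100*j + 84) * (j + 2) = j^5 - 8*j^4 - 15*j^3 + 110*j^2 + 284*j + 168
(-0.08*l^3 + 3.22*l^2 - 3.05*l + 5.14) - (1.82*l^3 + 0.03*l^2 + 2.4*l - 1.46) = -1.9*l^3 + 3.19*l^2 - 5.45*l + 6.6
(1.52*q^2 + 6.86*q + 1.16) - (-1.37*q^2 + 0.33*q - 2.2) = 2.89*q^2 + 6.53*q + 3.36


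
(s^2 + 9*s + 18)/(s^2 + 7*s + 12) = (s + 6)/(s + 4)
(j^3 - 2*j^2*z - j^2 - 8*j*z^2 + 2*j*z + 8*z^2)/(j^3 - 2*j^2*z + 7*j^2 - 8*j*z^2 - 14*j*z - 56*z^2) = (j - 1)/(j + 7)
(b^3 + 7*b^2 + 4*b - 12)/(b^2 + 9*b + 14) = (b^2 + 5*b - 6)/(b + 7)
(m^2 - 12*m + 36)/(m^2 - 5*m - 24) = (-m^2 + 12*m - 36)/(-m^2 + 5*m + 24)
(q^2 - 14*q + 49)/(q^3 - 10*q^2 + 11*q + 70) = (q - 7)/(q^2 - 3*q - 10)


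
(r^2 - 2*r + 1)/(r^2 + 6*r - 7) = (r - 1)/(r + 7)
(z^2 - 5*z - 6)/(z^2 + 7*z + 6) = (z - 6)/(z + 6)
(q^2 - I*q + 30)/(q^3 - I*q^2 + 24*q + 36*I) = (q + 5*I)/(q^2 + 5*I*q - 6)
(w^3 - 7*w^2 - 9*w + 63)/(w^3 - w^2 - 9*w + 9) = (w - 7)/(w - 1)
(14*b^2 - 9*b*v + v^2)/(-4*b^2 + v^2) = (-7*b + v)/(2*b + v)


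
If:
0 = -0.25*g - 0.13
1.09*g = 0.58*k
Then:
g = -0.52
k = -0.98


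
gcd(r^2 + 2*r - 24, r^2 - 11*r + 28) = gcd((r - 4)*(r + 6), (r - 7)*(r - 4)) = r - 4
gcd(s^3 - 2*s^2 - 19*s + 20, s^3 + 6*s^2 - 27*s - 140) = s^2 - s - 20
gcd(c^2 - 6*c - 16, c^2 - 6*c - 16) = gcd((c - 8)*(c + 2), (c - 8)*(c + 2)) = c^2 - 6*c - 16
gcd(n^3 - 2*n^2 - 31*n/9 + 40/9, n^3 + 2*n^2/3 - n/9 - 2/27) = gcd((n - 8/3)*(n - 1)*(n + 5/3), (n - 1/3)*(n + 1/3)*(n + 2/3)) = 1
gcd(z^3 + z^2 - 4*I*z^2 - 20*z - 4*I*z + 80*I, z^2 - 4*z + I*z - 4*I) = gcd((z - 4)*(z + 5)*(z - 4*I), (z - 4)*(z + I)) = z - 4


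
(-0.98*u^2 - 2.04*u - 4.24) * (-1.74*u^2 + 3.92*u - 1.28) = 1.7052*u^4 - 0.292*u^3 + 0.635199999999999*u^2 - 14.0096*u + 5.4272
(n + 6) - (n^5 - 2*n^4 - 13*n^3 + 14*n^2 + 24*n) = -n^5 + 2*n^4 + 13*n^3 - 14*n^2 - 23*n + 6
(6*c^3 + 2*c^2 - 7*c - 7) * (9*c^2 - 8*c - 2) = 54*c^5 - 30*c^4 - 91*c^3 - 11*c^2 + 70*c + 14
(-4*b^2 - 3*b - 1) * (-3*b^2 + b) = 12*b^4 + 5*b^3 - b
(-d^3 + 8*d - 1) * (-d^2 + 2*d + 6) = d^5 - 2*d^4 - 14*d^3 + 17*d^2 + 46*d - 6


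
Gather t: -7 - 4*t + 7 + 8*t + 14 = 4*t + 14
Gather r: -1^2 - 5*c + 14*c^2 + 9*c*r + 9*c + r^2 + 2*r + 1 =14*c^2 + 4*c + r^2 + r*(9*c + 2)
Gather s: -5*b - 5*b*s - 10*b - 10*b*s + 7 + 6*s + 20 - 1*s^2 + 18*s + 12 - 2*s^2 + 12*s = -15*b - 3*s^2 + s*(36 - 15*b) + 39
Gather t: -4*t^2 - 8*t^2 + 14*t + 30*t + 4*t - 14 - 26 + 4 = -12*t^2 + 48*t - 36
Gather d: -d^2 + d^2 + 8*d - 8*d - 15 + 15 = 0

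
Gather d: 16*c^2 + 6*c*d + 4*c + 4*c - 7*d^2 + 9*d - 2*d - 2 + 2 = 16*c^2 + 8*c - 7*d^2 + d*(6*c + 7)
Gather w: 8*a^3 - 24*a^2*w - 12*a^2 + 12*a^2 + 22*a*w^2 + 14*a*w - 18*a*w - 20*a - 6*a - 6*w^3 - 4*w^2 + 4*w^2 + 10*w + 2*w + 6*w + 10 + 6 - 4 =8*a^3 + 22*a*w^2 - 26*a - 6*w^3 + w*(-24*a^2 - 4*a + 18) + 12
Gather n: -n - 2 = -n - 2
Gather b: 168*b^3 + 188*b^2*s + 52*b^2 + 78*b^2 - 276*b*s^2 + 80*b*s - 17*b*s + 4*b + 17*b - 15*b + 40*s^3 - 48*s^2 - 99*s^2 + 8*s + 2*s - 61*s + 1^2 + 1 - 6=168*b^3 + b^2*(188*s + 130) + b*(-276*s^2 + 63*s + 6) + 40*s^3 - 147*s^2 - 51*s - 4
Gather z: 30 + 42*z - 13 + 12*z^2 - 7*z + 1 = 12*z^2 + 35*z + 18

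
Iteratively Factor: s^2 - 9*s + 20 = (s - 5)*(s - 4)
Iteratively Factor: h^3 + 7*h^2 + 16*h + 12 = (h + 2)*(h^2 + 5*h + 6) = (h + 2)*(h + 3)*(h + 2)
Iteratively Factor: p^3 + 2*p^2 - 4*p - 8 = (p + 2)*(p^2 - 4) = (p - 2)*(p + 2)*(p + 2)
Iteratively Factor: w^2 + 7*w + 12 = (w + 3)*(w + 4)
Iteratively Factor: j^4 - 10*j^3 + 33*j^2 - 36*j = (j - 3)*(j^3 - 7*j^2 + 12*j) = j*(j - 3)*(j^2 - 7*j + 12) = j*(j - 4)*(j - 3)*(j - 3)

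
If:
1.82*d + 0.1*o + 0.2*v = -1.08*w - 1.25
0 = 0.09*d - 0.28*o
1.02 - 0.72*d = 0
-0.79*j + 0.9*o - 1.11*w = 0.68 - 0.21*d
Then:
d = 1.42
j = 0.0345840867992767 - 1.40506329113924*w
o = 0.46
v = -5.4*w - 19.3693452380952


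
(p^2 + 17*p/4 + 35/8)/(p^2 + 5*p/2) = (p + 7/4)/p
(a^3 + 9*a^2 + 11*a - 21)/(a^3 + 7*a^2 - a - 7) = (a + 3)/(a + 1)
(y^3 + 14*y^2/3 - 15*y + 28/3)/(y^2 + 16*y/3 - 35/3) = (3*y^2 - 7*y + 4)/(3*y - 5)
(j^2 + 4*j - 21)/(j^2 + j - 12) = (j + 7)/(j + 4)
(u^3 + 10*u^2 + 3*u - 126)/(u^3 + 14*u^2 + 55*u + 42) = (u - 3)/(u + 1)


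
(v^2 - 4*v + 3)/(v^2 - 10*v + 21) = (v - 1)/(v - 7)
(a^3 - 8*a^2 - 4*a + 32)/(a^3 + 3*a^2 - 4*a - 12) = (a - 8)/(a + 3)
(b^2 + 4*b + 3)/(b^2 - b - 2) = (b + 3)/(b - 2)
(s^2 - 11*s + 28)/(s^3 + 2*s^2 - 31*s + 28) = (s - 7)/(s^2 + 6*s - 7)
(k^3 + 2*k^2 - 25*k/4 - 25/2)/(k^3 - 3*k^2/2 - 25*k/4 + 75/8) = 2*(k + 2)/(2*k - 3)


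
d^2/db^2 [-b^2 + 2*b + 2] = -2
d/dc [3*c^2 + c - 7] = 6*c + 1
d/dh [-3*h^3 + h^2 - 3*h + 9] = -9*h^2 + 2*h - 3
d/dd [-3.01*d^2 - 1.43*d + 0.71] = -6.02*d - 1.43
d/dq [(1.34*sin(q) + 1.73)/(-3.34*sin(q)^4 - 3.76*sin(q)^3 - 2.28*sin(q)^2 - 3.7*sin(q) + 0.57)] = (13.4268*sin(q)^4 + 33.1896*sin(q)^3 + 22.5696*sin(q)^2 + 7.8888*sin(q) + 7.1648)*cos(q)/(11.1556*sin(q)^8 + 25.1168*sin(q)^7 + 29.368*sin(q)^6 + 41.8616*sin(q)^5 + 29.2148*sin(q)^4 + 12.5856*sin(q)^3 + 11.0908*sin(q)^2 - 4.218*sin(q) + 0.3249)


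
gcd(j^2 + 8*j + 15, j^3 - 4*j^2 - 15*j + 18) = j + 3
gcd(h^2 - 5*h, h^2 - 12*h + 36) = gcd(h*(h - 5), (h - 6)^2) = 1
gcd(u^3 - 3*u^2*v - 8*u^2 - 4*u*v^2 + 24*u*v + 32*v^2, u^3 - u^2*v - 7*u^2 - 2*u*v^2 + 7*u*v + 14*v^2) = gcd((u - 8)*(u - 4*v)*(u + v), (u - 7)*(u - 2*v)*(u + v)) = u + v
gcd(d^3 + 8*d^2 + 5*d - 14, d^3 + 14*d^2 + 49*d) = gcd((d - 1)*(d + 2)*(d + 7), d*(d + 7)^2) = d + 7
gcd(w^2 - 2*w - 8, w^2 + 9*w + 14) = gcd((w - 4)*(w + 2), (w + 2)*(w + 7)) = w + 2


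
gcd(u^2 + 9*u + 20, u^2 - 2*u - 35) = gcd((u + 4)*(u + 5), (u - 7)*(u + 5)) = u + 5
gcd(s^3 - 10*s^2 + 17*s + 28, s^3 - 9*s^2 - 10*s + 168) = s - 7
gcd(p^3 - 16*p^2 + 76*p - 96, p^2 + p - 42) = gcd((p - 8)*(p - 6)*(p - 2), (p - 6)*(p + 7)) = p - 6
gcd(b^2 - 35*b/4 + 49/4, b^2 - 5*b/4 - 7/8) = b - 7/4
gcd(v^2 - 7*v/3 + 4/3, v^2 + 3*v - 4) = v - 1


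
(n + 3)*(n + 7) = n^2 + 10*n + 21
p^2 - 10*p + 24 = (p - 6)*(p - 4)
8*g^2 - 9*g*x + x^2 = (-8*g + x)*(-g + x)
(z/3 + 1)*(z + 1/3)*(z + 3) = z^3/3 + 19*z^2/9 + 11*z/3 + 1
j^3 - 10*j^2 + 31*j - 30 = (j - 5)*(j - 3)*(j - 2)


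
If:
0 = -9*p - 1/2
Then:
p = -1/18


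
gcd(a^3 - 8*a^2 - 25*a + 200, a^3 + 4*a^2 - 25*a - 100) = a^2 - 25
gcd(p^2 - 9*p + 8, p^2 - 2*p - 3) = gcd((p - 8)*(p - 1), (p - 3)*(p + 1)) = 1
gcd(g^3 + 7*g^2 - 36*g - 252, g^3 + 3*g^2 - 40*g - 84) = g^2 + g - 42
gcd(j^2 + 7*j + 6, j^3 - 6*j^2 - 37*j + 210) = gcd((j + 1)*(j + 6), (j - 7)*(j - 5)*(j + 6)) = j + 6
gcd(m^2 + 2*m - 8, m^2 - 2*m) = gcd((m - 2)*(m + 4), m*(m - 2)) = m - 2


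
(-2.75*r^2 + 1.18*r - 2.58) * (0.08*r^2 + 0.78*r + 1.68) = -0.22*r^4 - 2.0506*r^3 - 3.906*r^2 - 0.0300000000000002*r - 4.3344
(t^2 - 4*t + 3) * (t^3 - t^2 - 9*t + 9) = t^5 - 5*t^4 - 2*t^3 + 42*t^2 - 63*t + 27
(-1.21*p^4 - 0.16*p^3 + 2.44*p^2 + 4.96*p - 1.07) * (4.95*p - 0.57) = -5.9895*p^5 - 0.1023*p^4 + 12.1692*p^3 + 23.1612*p^2 - 8.1237*p + 0.6099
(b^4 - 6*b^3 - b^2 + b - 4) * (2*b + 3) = 2*b^5 - 9*b^4 - 20*b^3 - b^2 - 5*b - 12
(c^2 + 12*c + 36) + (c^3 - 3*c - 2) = c^3 + c^2 + 9*c + 34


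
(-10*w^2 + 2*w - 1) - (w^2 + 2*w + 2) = -11*w^2 - 3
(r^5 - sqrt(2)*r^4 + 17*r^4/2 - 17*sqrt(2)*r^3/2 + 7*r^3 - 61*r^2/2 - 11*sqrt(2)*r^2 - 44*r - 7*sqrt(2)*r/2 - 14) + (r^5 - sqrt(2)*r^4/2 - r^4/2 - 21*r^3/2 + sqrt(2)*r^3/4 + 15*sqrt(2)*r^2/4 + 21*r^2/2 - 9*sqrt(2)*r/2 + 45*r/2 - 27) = 2*r^5 - 3*sqrt(2)*r^4/2 + 8*r^4 - 33*sqrt(2)*r^3/4 - 7*r^3/2 - 20*r^2 - 29*sqrt(2)*r^2/4 - 43*r/2 - 8*sqrt(2)*r - 41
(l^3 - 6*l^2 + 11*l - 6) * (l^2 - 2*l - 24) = l^5 - 8*l^4 - l^3 + 116*l^2 - 252*l + 144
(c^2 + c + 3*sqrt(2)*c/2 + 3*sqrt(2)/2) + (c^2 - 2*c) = 2*c^2 - c + 3*sqrt(2)*c/2 + 3*sqrt(2)/2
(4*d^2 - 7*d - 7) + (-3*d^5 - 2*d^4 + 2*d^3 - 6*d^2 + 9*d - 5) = -3*d^5 - 2*d^4 + 2*d^3 - 2*d^2 + 2*d - 12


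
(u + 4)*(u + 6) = u^2 + 10*u + 24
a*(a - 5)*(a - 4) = a^3 - 9*a^2 + 20*a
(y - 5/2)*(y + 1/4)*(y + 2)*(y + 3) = y^4 + 11*y^3/4 - 47*y^2/8 - 133*y/8 - 15/4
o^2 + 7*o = o*(o + 7)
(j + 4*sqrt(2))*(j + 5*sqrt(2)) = j^2 + 9*sqrt(2)*j + 40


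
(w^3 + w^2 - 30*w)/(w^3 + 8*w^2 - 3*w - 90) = w*(w - 5)/(w^2 + 2*w - 15)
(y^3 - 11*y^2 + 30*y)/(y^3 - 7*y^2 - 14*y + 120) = y/(y + 4)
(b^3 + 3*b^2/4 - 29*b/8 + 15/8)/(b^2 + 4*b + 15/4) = (4*b^2 - 7*b + 3)/(2*(2*b + 3))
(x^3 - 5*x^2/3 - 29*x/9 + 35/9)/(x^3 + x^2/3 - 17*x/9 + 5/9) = (3*x - 7)/(3*x - 1)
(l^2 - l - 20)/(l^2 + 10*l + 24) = (l - 5)/(l + 6)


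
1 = 1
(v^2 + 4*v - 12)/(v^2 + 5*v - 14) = (v + 6)/(v + 7)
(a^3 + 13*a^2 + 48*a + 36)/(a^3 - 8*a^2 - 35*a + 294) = (a^2 + 7*a + 6)/(a^2 - 14*a + 49)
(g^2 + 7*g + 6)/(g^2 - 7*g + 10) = (g^2 + 7*g + 6)/(g^2 - 7*g + 10)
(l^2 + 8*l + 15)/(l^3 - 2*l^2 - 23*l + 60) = (l + 3)/(l^2 - 7*l + 12)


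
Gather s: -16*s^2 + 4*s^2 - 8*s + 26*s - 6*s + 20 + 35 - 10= -12*s^2 + 12*s + 45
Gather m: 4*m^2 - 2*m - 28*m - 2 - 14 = 4*m^2 - 30*m - 16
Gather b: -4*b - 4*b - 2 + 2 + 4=4 - 8*b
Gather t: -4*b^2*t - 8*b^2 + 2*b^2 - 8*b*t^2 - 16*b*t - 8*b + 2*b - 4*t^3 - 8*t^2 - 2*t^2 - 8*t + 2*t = -6*b^2 - 6*b - 4*t^3 + t^2*(-8*b - 10) + t*(-4*b^2 - 16*b - 6)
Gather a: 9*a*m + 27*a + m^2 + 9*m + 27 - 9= a*(9*m + 27) + m^2 + 9*m + 18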